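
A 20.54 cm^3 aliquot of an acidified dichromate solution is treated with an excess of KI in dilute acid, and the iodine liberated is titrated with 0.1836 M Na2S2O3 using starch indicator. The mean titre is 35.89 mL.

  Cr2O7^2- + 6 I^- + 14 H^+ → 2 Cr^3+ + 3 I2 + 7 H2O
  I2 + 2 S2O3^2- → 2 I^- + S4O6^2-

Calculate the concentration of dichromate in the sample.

0.05347 M

n(S2O3^2-) = 0.03589 × 0.1836 = 6.589 × 10^-3 mol
n(I2) = n(S2O3^2-)/2 = 3.295 × 10^-3 mol
From the 1:3 ratio, n(Cr2O7^2-) in the aliquot = 1/3 × 3.295 × 10^-3 = 1.098 × 10^-3 mol
[Cr2O7^2-] = 1.098 × 10^-3 / 0.02054 = 0.05347 mol/L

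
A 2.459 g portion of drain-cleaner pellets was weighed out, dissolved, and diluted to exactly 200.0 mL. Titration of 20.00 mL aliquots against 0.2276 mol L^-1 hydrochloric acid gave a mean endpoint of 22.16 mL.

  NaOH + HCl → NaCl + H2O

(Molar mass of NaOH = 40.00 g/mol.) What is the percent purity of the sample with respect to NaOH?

n(HCl) per titration = 0.02216 × 0.2276 = 5.044 × 10^-3 mol
n(NaOH) in each aliquot = 5.044 × 10^-3 mol (1:1 ratio)
n(NaOH) in the whole flask = 5.044 × 10^-3 × 200.0/20.00 = 0.05044 mol
mass of NaOH = 0.05044 × 40.00 = 2.017 g
% NaOH = 2.017 / 2.459 × 100 = 82.04 %

82.04 %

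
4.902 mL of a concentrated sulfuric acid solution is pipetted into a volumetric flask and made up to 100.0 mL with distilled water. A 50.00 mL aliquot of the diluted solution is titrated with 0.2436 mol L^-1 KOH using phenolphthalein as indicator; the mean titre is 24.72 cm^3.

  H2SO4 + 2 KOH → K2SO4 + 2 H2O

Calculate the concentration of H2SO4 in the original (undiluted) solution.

1.228 mol/L

n(KOH) = 0.02472 × 0.2436 = 6.022 × 10^-3 mol
From the 1:2 ratio, n(H2SO4) in the aliquot = 1/2 × 6.022 × 10^-3 = 3.011 × 10^-3 mol
[H2SO4]_dilute = 3.011 × 10^-3 / 0.05000 = 0.06022 mol/L
Dilution factor = 100.0 / 4.902 = 20.40
[H2SO4]_stock = 0.06022 × 20.40 = 1.228 mol/L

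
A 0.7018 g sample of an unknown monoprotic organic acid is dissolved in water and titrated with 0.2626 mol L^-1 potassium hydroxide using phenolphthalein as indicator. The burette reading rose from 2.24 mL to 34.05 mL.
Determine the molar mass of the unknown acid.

n(KOH) = 0.03181 L × 0.2626 mol/L = 8.353 × 10^-3 mol
n(HA) = 8.353 × 10^-3 mol (1:1 ratio)
M = m / n = 0.7018 g / 8.353 × 10^-3 mol = 84.01 g/mol

84.01 g/mol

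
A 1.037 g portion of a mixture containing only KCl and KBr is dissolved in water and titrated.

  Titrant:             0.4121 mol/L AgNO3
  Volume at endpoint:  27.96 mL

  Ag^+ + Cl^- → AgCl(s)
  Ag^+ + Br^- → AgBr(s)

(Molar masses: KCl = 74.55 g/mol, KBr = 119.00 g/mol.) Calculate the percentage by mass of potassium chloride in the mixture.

54.04 %

n(AgNO3) = 0.02796 × 0.4121 = 0.01152 mol
Let x = n(KCl), y = n(KBr).
Titrant: 1x + 1y = 0.01152;  mass: 74.55x + 119.00y = 1.037
Solving, x = 7.518 × 10^-3 mol, y = 4.005 × 10^-3 mol
mass of KCl = 7.518 × 10^-3 × 74.55 = 0.5604 g
% KCl = 0.5604 / 1.037 × 100 = 54.04 %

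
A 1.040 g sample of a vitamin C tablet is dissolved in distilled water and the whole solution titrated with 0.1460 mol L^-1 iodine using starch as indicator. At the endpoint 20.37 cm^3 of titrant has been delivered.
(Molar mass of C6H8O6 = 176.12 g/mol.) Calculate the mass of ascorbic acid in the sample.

C6H8O6 + I2 → C6H6O6 + 2 HI
n(I2) = 0.02037 L × 0.1460 mol/L = 2.974 × 10^-3 mol
n(C6H8O6) = 2.974 × 10^-3 mol (1:1 ratio)
mass of C6H8O6 = 2.974 × 10^-3 × 176.12 g/mol = 0.5238 g

0.5238 g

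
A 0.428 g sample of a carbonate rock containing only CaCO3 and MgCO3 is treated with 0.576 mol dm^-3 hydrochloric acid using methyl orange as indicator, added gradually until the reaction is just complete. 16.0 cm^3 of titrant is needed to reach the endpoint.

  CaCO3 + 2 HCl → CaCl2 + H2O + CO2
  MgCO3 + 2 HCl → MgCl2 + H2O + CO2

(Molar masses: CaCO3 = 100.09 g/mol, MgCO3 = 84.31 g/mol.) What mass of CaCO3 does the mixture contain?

n(HCl) = 0.0160 × 0.576 = 9.22 × 10^-3 mol
Let x = n(CaCO3), y = n(MgCO3).
Titrant: 2x + 2y = 9.22 × 10^-3;  mass: 100.09x + 84.31y = 0.428
Solving, x = 2.50 × 10^-3 mol, y = 2.10 × 10^-3 mol
mass of CaCO3 = 2.50 × 10^-3 × 100.09 = 0.251 g

0.251 g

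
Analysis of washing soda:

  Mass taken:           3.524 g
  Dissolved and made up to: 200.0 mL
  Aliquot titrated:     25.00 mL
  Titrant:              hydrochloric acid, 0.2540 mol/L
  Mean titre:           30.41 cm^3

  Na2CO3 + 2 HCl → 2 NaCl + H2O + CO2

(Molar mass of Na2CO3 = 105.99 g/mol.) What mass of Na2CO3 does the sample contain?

3.275 g

n(HCl) per titration = 0.03041 × 0.2540 = 7.724 × 10^-3 mol
From the 1:2 ratio, n(Na2CO3) in each aliquot = 1/2 × 7.724 × 10^-3 = 3.862 × 10^-3 mol
n(Na2CO3) in the whole flask = 3.862 × 10^-3 × 200.0/25.00 = 0.03090 mol
mass of Na2CO3 = 0.03090 × 105.99 = 3.275 g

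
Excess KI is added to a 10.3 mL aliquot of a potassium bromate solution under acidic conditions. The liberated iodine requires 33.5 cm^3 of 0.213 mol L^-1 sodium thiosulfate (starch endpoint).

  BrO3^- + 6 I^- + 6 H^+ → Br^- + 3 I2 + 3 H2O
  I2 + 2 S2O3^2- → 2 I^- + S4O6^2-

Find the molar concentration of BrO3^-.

0.115 mol/L

n(S2O3^2-) = 0.0335 × 0.213 = 7.14 × 10^-3 mol
n(I2) = n(S2O3^2-)/2 = 3.57 × 10^-3 mol
From the 1:3 ratio, n(BrO3^-) in the aliquot = 1/3 × 3.57 × 10^-3 = 1.19 × 10^-3 mol
[BrO3^-] = 1.19 × 10^-3 / 0.0103 = 0.115 mol/L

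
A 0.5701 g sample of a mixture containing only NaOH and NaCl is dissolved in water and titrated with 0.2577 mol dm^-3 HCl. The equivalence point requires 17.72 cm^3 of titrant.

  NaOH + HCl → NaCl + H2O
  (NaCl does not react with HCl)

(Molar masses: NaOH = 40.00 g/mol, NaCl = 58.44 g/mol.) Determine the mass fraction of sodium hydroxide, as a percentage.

32.04 %

n(HCl) = 0.01772 × 0.2577 = 4.566 × 10^-3 mol
Let x = n(NaOH), y = n(NaCl).
Titrant: 1x = 4.566 × 10^-3;  mass: 40.00x + 58.44y = 0.5701
Solving, x = 4.566 × 10^-3 mol, y = 6.630 × 10^-3 mol
mass of NaOH = 4.566 × 10^-3 × 40.00 = 0.1827 g
% NaOH = 0.1827 / 0.5701 × 100 = 32.04 %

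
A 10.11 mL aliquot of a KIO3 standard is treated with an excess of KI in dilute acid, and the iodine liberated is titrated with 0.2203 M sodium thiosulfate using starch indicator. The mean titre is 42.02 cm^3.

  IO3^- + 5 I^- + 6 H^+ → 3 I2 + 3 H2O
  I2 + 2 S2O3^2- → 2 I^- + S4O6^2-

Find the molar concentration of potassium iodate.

n(S2O3^2-) = 0.04202 × 0.2203 = 9.257 × 10^-3 mol
n(I2) = n(S2O3^2-)/2 = 4.629 × 10^-3 mol
From the 1:3 ratio, n(IO3^-) in the aliquot = 1/3 × 4.629 × 10^-3 = 1.543 × 10^-3 mol
[IO3^-] = 1.543 × 10^-3 / 0.01011 = 0.1526 mol/L

0.1526 M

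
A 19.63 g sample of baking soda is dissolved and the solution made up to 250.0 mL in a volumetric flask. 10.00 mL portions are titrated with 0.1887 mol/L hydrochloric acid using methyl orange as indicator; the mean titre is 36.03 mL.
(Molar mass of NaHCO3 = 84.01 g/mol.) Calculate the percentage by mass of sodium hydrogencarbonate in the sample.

72.74 %

NaHCO3 + HCl → NaCl + H2O + CO2
n(HCl) per titration = 0.03603 × 0.1887 = 6.799 × 10^-3 mol
n(NaHCO3) in each aliquot = 6.799 × 10^-3 mol (1:1 ratio)
n(NaHCO3) in the whole flask = 6.799 × 10^-3 × 250.0/10.00 = 0.1700 mol
mass of NaHCO3 = 0.1700 × 84.01 = 14.28 g
% NaHCO3 = 14.28 / 19.63 × 100 = 72.74 %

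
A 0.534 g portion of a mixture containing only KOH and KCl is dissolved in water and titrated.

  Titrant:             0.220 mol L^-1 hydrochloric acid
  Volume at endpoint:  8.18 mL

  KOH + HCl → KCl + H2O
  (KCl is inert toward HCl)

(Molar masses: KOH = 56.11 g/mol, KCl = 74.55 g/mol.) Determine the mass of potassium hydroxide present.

n(HCl) = 0.00818 × 0.220 = 1.80 × 10^-3 mol
Let x = n(KOH), y = n(KCl).
Titrant: 1x = 1.80 × 10^-3;  mass: 56.11x + 74.55y = 0.534
Solving, x = 1.80 × 10^-3 mol, y = 5.81 × 10^-3 mol
mass of KOH = 1.80 × 10^-3 × 56.11 = 0.101 g

0.101 g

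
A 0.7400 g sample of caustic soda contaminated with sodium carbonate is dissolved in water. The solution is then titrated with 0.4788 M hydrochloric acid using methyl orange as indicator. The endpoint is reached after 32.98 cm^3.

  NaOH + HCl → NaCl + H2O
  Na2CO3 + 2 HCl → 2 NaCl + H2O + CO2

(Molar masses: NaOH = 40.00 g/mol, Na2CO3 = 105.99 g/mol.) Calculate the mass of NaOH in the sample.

n(HCl) = 0.03298 × 0.4788 = 0.01579 mol
Let x = n(NaOH), y = n(Na2CO3).
Titrant: 1x + 2y = 0.01579;  mass: 40.00x + 105.99y = 0.7400
Solving, x = 7.452 × 10^-3 mol, y = 4.170 × 10^-3 mol
mass of NaOH = 7.452 × 10^-3 × 40.00 = 0.2981 g

0.2981 g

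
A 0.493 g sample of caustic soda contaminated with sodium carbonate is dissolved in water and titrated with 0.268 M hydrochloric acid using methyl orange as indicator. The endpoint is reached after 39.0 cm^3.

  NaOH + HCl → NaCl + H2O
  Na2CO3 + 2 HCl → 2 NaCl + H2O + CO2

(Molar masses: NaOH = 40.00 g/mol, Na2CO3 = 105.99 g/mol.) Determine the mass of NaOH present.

n(HCl) = 0.0390 × 0.268 = 0.0105 mol
Let x = n(NaOH), y = n(Na2CO3).
Titrant: 1x + 2y = 0.0105;  mass: 40.00x + 105.99y = 0.493
Solving, x = 4.69 × 10^-3 mol, y = 2.88 × 10^-3 mol
mass of NaOH = 4.69 × 10^-3 × 40.00 = 0.187 g

0.187 g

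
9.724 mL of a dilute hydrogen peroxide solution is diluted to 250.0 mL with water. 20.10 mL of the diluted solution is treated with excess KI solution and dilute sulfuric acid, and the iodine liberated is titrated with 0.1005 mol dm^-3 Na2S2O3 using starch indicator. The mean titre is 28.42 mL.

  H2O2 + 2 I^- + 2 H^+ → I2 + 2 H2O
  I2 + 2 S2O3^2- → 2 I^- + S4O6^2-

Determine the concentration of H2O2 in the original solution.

1.827 mol/L

n(S2O3^2-) = 0.02842 × 0.1005 = 2.856 × 10^-3 mol
n(I2) = n(S2O3^2-)/2 = 1.428 × 10^-3 mol
n(H2O2) in the aliquot = 1.428 × 10^-3 mol (1:1 ratio)
[H2O2]_dilute = 1.428 × 10^-3 / 0.02010 = 0.07105 mol/L
[H2O2]_original = 0.07105 × 250.0/9.724 = 1.827 mol/L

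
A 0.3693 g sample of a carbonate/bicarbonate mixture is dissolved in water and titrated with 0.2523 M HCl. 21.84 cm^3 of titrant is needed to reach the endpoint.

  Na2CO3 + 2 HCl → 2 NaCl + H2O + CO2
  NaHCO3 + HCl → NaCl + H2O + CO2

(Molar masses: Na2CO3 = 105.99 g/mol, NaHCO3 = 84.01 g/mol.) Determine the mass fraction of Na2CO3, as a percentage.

43.31 %

n(HCl) = 0.02184 × 0.2523 = 5.510 × 10^-3 mol
Let x = n(Na2CO3), y = n(NaHCO3).
Titrant: 2x + 1y = 5.510 × 10^-3;  mass: 105.99x + 84.01y = 0.3693
Solving, x = 1.509 × 10^-3 mol, y = 2.492 × 10^-3 mol
mass of Na2CO3 = 1.509 × 10^-3 × 105.99 = 0.1600 g
% Na2CO3 = 0.1600 / 0.3693 × 100 = 43.31 %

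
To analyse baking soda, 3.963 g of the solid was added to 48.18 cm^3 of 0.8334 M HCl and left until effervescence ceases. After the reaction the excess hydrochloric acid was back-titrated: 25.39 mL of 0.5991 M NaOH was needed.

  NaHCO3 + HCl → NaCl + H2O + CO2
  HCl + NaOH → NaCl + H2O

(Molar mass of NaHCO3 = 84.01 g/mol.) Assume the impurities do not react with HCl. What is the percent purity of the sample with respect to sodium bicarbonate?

n(HCl) added = 0.04818 × 0.8334 = 0.04015 mol
n(NaOH) used in back-titration = 0.02539 × 0.5991 = 0.01521 mol
n(HCl) left over = 0.01521 mol (1:1 ratio)
n(HCl) consumed by analyte = 0.04015 − 0.01521 = 0.02494 mol
n(NaHCO3) = 0.02494 mol (1:1 ratio)
mass of NaHCO3 = 0.02494 × 84.01 = 2.095 g
% NaHCO3 = 2.095 / 3.963 × 100 = 52.87 %

52.87 %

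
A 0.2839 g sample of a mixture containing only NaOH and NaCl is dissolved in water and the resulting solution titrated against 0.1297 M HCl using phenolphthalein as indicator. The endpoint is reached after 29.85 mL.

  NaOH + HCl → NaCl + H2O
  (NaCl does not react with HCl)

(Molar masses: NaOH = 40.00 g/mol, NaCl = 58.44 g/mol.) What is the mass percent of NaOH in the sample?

54.55 %

n(HCl) = 0.02985 × 0.1297 = 3.872 × 10^-3 mol
Let x = n(NaOH), y = n(NaCl).
Titrant: 1x = 3.872 × 10^-3;  mass: 40.00x + 58.44y = 0.2839
Solving, x = 3.872 × 10^-3 mol, y = 2.208 × 10^-3 mol
mass of NaOH = 3.872 × 10^-3 × 40.00 = 0.1549 g
% NaOH = 0.1549 / 0.2839 × 100 = 54.55 %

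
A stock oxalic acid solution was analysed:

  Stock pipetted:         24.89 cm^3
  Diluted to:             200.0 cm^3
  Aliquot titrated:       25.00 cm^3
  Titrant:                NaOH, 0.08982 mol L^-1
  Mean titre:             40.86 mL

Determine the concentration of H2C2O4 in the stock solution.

0.5898 mol/L

H2C2O4 + 2 NaOH → Na2C2O4 + 2 H2O
n(NaOH) = 0.04086 × 0.08982 = 3.670 × 10^-3 mol
From the 1:2 ratio, n(H2C2O4) in the aliquot = 1/2 × 3.670 × 10^-3 = 1.835 × 10^-3 mol
[H2C2O4]_dilute = 1.835 × 10^-3 / 0.02500 = 0.07340 mol/L
Dilution factor = 200.0 / 24.89 = 8.035
[H2C2O4]_stock = 0.07340 × 8.035 = 0.5898 mol/L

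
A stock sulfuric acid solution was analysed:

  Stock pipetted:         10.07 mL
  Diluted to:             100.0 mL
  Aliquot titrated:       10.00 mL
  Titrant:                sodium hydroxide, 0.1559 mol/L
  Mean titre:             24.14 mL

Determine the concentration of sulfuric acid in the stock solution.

H2SO4 + 2 NaOH → Na2SO4 + 2 H2O
n(NaOH) = 0.02414 × 0.1559 = 3.763 × 10^-3 mol
From the 1:2 ratio, n(H2SO4) in the aliquot = 1/2 × 3.763 × 10^-3 = 1.882 × 10^-3 mol
[H2SO4]_dilute = 1.882 × 10^-3 / 0.01000 = 0.1882 mol/L
Dilution factor = 100.0 / 10.07 = 9.930
[H2SO4]_stock = 0.1882 × 9.930 = 1.869 mol/L

1.869 mol/L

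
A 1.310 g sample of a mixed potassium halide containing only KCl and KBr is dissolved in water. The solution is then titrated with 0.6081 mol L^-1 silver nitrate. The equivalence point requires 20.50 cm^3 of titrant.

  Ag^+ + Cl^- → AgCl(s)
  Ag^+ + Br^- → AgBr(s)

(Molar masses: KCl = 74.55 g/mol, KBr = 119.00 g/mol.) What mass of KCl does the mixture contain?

0.2909 g

n(AgNO3) = 0.02050 × 0.6081 = 0.01247 mol
Let x = n(KCl), y = n(KBr).
Titrant: 1x + 1y = 0.01247;  mass: 74.55x + 119.00y = 1.310
Solving, x = 3.902 × 10^-3 mol, y = 8.564 × 10^-3 mol
mass of KCl = 3.902 × 10^-3 × 74.55 = 0.2909 g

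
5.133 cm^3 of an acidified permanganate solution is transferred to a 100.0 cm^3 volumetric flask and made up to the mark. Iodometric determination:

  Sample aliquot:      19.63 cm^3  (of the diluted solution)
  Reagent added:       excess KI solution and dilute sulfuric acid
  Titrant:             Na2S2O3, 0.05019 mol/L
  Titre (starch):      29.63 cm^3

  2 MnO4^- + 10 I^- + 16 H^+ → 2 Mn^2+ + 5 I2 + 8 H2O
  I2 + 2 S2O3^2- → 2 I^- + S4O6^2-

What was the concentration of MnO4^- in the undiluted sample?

n(S2O3^2-) = 0.02963 × 0.05019 = 1.487 × 10^-3 mol
n(I2) = n(S2O3^2-)/2 = 7.436 × 10^-4 mol
From the 2:5 ratio, n(MnO4^-) in the aliquot = 2/5 × 7.436 × 10^-4 = 2.974 × 10^-4 mol
[MnO4^-]_dilute = 2.974 × 10^-4 / 0.01963 = 0.01515 mol/L
[MnO4^-]_original = 0.01515 × 100.0/5.133 = 0.2952 mol/L

0.2952 mol/L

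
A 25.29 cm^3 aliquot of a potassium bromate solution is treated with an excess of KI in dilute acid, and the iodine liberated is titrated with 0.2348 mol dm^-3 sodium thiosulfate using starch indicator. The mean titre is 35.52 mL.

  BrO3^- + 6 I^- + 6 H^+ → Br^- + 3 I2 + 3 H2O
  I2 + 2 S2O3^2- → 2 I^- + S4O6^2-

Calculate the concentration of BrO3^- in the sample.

0.05496 mol/L

n(S2O3^2-) = 0.03552 × 0.2348 = 8.340 × 10^-3 mol
n(I2) = n(S2O3^2-)/2 = 4.170 × 10^-3 mol
From the 1:3 ratio, n(BrO3^-) in the aliquot = 1/3 × 4.170 × 10^-3 = 1.390 × 10^-3 mol
[BrO3^-] = 1.390 × 10^-3 / 0.02529 = 0.05496 mol/L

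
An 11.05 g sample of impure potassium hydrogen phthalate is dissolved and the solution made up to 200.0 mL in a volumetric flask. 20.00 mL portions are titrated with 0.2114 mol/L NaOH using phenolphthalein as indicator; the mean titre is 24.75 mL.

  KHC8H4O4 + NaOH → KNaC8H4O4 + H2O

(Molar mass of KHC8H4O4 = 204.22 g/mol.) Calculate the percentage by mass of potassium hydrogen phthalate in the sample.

96.70 %

n(NaOH) per titration = 0.02475 × 0.2114 = 5.232 × 10^-3 mol
n(KHC8H4O4) in each aliquot = 5.232 × 10^-3 mol (1:1 ratio)
n(KHC8H4O4) in the whole flask = 5.232 × 10^-3 × 200.0/20.00 = 0.05232 mol
mass of KHC8H4O4 = 0.05232 × 204.22 = 10.69 g
% KHC8H4O4 = 10.69 / 11.05 × 100 = 96.70 %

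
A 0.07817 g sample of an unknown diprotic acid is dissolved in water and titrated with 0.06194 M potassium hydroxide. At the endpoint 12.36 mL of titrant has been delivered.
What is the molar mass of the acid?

204.2 g/mol

n(KOH) = 0.01236 L × 0.06194 mol/L = 7.656 × 10^-4 mol
From the 1:2 ratio, n(H2A) = 1/2 × 7.656 × 10^-4 = 3.828 × 10^-4 mol
M = m / n = 0.07817 g / 3.828 × 10^-4 mol = 204.2 g/mol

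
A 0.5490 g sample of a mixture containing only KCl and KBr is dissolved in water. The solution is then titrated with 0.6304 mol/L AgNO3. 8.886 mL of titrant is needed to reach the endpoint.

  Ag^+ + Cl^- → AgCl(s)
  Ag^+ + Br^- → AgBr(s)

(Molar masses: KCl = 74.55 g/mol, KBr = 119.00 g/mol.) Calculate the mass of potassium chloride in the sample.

n(AgNO3) = 0.008886 × 0.6304 = 5.602 × 10^-3 mol
Let x = n(KCl), y = n(KBr).
Titrant: 1x + 1y = 5.602 × 10^-3;  mass: 74.55x + 119.00y = 0.5490
Solving, x = 2.646 × 10^-3 mol, y = 2.956 × 10^-3 mol
mass of KCl = 2.646 × 10^-3 × 74.55 = 0.1972 g

0.1972 g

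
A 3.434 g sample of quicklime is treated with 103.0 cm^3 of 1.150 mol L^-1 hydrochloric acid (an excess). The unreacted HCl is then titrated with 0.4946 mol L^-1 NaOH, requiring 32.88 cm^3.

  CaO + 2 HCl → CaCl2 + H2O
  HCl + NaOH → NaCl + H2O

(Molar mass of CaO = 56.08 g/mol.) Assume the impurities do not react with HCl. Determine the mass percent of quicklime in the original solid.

83.44 %

n(HCl) added = 0.1030 × 1.150 = 0.1184 mol
n(NaOH) used in back-titration = 0.03288 × 0.4946 = 0.01626 mol
n(HCl) left over = 0.01626 mol (1:1 ratio)
n(HCl) consumed by analyte = 0.1184 − 0.01626 = 0.1022 mol
From the 1:2 ratio, n(CaO) = 1/2 × 0.1022 = 0.05109 mol
mass of CaO = 0.05109 × 56.08 = 2.865 g
% CaO = 2.865 / 3.434 × 100 = 83.44 %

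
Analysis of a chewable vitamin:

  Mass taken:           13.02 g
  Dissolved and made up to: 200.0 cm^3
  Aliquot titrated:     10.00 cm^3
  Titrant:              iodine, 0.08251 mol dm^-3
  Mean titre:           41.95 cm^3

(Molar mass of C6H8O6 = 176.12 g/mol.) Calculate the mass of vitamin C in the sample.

C6H8O6 + I2 → C6H6O6 + 2 HI
n(I2) per titration = 0.04195 × 0.08251 = 3.461 × 10^-3 mol
n(C6H8O6) in each aliquot = 3.461 × 10^-3 mol (1:1 ratio)
n(C6H8O6) in the whole flask = 3.461 × 10^-3 × 200.0/10.00 = 0.06923 mol
mass of C6H8O6 = 0.06923 × 176.12 = 12.19 g

12.19 g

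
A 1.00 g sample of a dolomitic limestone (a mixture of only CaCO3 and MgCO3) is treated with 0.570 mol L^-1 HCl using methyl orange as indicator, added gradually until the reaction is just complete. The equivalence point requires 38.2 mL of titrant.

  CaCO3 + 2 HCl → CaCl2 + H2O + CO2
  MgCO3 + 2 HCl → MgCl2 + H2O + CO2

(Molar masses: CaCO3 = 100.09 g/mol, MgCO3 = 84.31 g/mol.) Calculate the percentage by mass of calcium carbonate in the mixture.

n(HCl) = 0.0382 × 0.570 = 0.0218 mol
Let x = n(CaCO3), y = n(MgCO3).
Titrant: 2x + 2y = 0.0218;  mass: 100.09x + 84.31y = 1.00
Solving, x = 5.20 × 10^-3 mol, y = 5.68 × 10^-3 mol
mass of CaCO3 = 5.20 × 10^-3 × 100.09 = 0.521 g
% CaCO3 = 0.521 / 1.00 × 100 = 52.1 %

52.1 %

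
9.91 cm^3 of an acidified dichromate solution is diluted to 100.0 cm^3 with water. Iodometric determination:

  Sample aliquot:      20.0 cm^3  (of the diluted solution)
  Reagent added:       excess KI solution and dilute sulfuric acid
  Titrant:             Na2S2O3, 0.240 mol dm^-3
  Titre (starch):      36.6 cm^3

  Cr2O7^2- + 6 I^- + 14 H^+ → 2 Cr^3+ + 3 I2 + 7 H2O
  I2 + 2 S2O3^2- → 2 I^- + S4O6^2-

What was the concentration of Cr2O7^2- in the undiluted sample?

n(S2O3^2-) = 0.0366 × 0.240 = 8.78 × 10^-3 mol
n(I2) = n(S2O3^2-)/2 = 4.39 × 10^-3 mol
From the 1:3 ratio, n(Cr2O7^2-) in the aliquot = 1/3 × 4.39 × 10^-3 = 1.46 × 10^-3 mol
[Cr2O7^2-]_dilute = 1.46 × 10^-3 / 0.0200 = 0.0732 mol/L
[Cr2O7^2-]_original = 0.0732 × 100.0/9.91 = 0.739 mol/L

0.739 mol/L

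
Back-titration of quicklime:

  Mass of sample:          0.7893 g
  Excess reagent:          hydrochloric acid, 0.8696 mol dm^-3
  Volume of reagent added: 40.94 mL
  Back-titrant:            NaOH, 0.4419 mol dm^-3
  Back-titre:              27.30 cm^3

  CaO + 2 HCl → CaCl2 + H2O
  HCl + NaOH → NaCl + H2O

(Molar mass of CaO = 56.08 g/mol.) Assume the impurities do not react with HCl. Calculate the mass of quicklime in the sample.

0.6600 g

n(HCl) added = 0.04094 × 0.8696 = 0.03560 mol
n(NaOH) used in back-titration = 0.02730 × 0.4419 = 0.01206 mol
n(HCl) left over = 0.01206 mol (1:1 ratio)
n(HCl) consumed by analyte = 0.03560 − 0.01206 = 0.02354 mol
From the 1:2 ratio, n(CaO) = 1/2 × 0.02354 = 0.01177 mol
mass of CaO = 0.01177 × 56.08 = 0.6600 g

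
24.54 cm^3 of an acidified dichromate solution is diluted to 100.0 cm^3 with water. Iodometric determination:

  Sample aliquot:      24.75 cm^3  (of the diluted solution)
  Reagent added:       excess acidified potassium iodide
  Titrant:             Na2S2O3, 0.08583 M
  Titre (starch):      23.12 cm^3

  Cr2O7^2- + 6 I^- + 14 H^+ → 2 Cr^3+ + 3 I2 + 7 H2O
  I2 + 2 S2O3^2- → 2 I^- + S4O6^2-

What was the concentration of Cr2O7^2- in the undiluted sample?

0.05445 M

n(S2O3^2-) = 0.02312 × 0.08583 = 1.984 × 10^-3 mol
n(I2) = n(S2O3^2-)/2 = 9.922 × 10^-4 mol
From the 1:3 ratio, n(Cr2O7^2-) in the aliquot = 1/3 × 9.922 × 10^-4 = 3.307 × 10^-4 mol
[Cr2O7^2-]_dilute = 3.307 × 10^-4 / 0.02475 = 0.01336 mol/L
[Cr2O7^2-]_original = 0.01336 × 100.0/24.54 = 0.05445 mol/L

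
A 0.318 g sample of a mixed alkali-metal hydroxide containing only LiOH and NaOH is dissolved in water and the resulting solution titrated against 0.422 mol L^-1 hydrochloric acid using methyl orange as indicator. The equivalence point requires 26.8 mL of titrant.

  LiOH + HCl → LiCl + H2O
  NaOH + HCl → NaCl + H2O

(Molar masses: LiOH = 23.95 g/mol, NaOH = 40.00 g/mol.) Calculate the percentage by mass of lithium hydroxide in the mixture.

n(HCl) = 0.0268 × 0.422 = 0.0113 mol
Let x = n(LiOH), y = n(NaOH).
Titrant: 1x + 1y = 0.0113;  mass: 23.95x + 40.00y = 0.318
Solving, x = 8.37 × 10^-3 mol, y = 2.94 × 10^-3 mol
mass of LiOH = 8.37 × 10^-3 × 23.95 = 0.201 g
% LiOH = 0.201 / 0.318 × 100 = 63.1 %

63.1 %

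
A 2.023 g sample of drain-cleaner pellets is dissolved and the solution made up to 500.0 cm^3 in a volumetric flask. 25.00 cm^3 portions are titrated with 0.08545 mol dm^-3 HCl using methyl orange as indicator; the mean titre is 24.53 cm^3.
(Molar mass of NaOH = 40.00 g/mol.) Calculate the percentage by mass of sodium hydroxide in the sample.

NaOH + HCl → NaCl + H2O
n(HCl) per titration = 0.02453 × 0.08545 = 2.096 × 10^-3 mol
n(NaOH) in each aliquot = 2.096 × 10^-3 mol (1:1 ratio)
n(NaOH) in the whole flask = 2.096 × 10^-3 × 500.0/25.00 = 0.04192 mol
mass of NaOH = 0.04192 × 40.00 = 1.677 g
% NaOH = 1.677 / 2.023 × 100 = 82.89 %

82.89 %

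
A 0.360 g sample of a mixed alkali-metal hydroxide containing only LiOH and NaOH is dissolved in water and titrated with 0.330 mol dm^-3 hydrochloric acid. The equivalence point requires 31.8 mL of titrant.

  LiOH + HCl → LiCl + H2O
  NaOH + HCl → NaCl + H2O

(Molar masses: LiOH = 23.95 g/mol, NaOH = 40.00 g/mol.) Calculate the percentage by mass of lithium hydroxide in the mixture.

24.8 %

n(HCl) = 0.0318 × 0.330 = 0.0105 mol
Let x = n(LiOH), y = n(NaOH).
Titrant: 1x + 1y = 0.0105;  mass: 23.95x + 40.00y = 0.360
Solving, x = 3.72 × 10^-3 mol, y = 6.77 × 10^-3 mol
mass of LiOH = 3.72 × 10^-3 × 23.95 = 0.0892 g
% LiOH = 0.0892 / 0.360 × 100 = 24.8 %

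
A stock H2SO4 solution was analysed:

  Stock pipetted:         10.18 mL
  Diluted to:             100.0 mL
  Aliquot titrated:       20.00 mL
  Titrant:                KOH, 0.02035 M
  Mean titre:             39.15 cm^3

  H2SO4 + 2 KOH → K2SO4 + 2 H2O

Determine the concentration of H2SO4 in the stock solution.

n(KOH) = 0.03915 × 0.02035 = 7.967 × 10^-4 mol
From the 1:2 ratio, n(H2SO4) in the aliquot = 1/2 × 7.967 × 10^-4 = 3.984 × 10^-4 mol
[H2SO4]_dilute = 3.984 × 10^-4 / 0.02000 = 0.01992 mol/L
Dilution factor = 100.0 / 10.18 = 9.823
[H2SO4]_stock = 0.01992 × 9.823 = 0.1957 mol/L

0.1957 M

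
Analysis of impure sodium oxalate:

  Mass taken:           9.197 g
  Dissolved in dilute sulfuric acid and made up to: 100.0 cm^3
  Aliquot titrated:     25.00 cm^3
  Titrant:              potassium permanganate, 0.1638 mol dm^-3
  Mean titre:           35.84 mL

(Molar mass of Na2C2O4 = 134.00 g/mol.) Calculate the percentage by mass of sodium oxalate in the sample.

2 MnO4^- + 5 C2O4^2- + 16 H^+ → 2 Mn^2+ + 10 CO2 + 8 H2O
n(KMnO4) per titration = 0.03584 × 0.1638 = 5.871 × 10^-3 mol
From the 5:2 ratio, n(Na2C2O4) in each aliquot = 5/2 × 5.871 × 10^-3 = 0.01468 mol
n(Na2C2O4) in the whole flask = 0.01468 × 100.0/25.00 = 0.05871 mol
mass of Na2C2O4 = 0.05871 × 134.00 = 7.867 g
% Na2C2O4 = 7.867 / 9.197 × 100 = 85.53 %

85.53 %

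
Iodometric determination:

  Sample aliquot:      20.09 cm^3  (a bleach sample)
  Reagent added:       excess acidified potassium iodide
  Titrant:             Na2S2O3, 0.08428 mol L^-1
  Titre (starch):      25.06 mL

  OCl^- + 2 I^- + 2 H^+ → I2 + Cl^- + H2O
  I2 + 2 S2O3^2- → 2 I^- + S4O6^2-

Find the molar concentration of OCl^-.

n(S2O3^2-) = 0.02506 × 0.08428 = 2.112 × 10^-3 mol
n(I2) = n(S2O3^2-)/2 = 1.056 × 10^-3 mol
n(OCl^-) in the aliquot = 1.056 × 10^-3 mol (1:1 ratio)
[OCl^-] = 1.056 × 10^-3 / 0.02009 = 0.05256 mol/L

0.05256 mol/L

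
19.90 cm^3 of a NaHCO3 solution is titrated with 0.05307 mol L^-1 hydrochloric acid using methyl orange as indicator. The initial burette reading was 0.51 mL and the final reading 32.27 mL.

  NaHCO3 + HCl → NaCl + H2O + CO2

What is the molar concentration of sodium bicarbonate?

n(HCl) = 0.03176 L × 0.05307 mol/L = 1.686 × 10^-3 mol
n(NaHCO3) = 1.686 × 10^-3 mol (1:1 mole ratio)
[NaHCO3] = 1.686 × 10^-3 mol / 0.01990 L = 0.08470 mol/L

0.08470 mol/L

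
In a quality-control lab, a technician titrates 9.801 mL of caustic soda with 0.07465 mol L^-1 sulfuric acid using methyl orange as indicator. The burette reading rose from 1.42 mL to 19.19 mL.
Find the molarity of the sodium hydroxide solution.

0.2707 mol/L

2 NaOH + H2SO4 → Na2SO4 + 2 H2O
n(H2SO4) = 0.01777 L × 0.07465 mol/L = 1.327 × 10^-3 mol
From the 2:1 mole ratio, n(NaOH) = 2/1 × 1.327 × 10^-3 = 2.653 × 10^-3 mol
[NaOH] = 2.653 × 10^-3 mol / 0.009801 L = 0.2707 mol/L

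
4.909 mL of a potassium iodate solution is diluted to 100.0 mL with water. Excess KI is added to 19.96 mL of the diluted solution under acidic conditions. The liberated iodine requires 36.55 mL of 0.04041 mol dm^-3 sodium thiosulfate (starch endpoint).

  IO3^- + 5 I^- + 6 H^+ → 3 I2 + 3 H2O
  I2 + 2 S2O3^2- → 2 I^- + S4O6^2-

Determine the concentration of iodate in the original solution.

n(S2O3^2-) = 0.03655 × 0.04041 = 1.477 × 10^-3 mol
n(I2) = n(S2O3^2-)/2 = 7.385 × 10^-4 mol
From the 1:3 ratio, n(IO3^-) in the aliquot = 1/3 × 7.385 × 10^-4 = 2.462 × 10^-4 mol
[IO3^-]_dilute = 2.462 × 10^-4 / 0.01996 = 0.01233 mol/L
[IO3^-]_original = 0.01233 × 100.0/4.909 = 0.2512 mol/L

0.2512 mol/L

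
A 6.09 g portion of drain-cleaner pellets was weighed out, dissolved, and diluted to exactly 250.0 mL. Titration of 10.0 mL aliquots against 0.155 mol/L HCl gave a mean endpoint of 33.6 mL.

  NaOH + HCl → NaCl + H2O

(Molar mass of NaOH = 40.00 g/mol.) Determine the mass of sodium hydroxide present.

n(HCl) per titration = 0.0336 × 0.155 = 5.21 × 10^-3 mol
n(NaOH) in each aliquot = 5.21 × 10^-3 mol (1:1 ratio)
n(NaOH) in the whole flask = 5.21 × 10^-3 × 250.0/10.0 = 0.130 mol
mass of NaOH = 0.130 × 40.00 = 5.21 g

5.21 g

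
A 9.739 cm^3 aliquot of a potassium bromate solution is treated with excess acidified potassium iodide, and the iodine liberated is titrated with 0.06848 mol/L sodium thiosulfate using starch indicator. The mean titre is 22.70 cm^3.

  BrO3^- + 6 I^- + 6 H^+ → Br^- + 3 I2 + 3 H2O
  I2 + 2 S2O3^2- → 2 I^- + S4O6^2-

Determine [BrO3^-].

0.02660 mol/L

n(S2O3^2-) = 0.02270 × 0.06848 = 1.554 × 10^-3 mol
n(I2) = n(S2O3^2-)/2 = 7.772 × 10^-4 mol
From the 1:3 ratio, n(BrO3^-) in the aliquot = 1/3 × 7.772 × 10^-4 = 2.591 × 10^-4 mol
[BrO3^-] = 2.591 × 10^-4 / 0.009739 = 0.02660 mol/L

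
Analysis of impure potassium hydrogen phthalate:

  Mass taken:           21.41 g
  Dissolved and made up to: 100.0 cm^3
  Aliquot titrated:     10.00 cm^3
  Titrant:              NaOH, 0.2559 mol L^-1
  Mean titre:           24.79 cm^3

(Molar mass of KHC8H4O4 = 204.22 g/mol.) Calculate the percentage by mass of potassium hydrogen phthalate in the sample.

KHC8H4O4 + NaOH → KNaC8H4O4 + H2O
n(NaOH) per titration = 0.02479 × 0.2559 = 6.344 × 10^-3 mol
n(KHC8H4O4) in each aliquot = 6.344 × 10^-3 mol (1:1 ratio)
n(KHC8H4O4) in the whole flask = 6.344 × 10^-3 × 100.0/10.00 = 0.06344 mol
mass of KHC8H4O4 = 0.06344 × 204.22 = 12.96 g
% KHC8H4O4 = 12.96 / 21.41 × 100 = 60.51 %

60.51 %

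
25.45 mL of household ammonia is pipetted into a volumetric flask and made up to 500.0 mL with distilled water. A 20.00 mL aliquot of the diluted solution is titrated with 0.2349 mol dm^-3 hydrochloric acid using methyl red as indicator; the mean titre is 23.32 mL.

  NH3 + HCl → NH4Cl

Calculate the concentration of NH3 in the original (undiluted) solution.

n(HCl) = 0.02332 × 0.2349 = 5.478 × 10^-3 mol
n(NH3) in the aliquot = 5.478 × 10^-3 mol (1:1 ratio)
[NH3]_dilute = 5.478 × 10^-3 / 0.02000 = 0.2739 mol/L
Dilution factor = 500.0 / 25.45 = 19.65
[NH3]_stock = 0.2739 × 19.65 = 5.381 mol/L

5.381 mol/L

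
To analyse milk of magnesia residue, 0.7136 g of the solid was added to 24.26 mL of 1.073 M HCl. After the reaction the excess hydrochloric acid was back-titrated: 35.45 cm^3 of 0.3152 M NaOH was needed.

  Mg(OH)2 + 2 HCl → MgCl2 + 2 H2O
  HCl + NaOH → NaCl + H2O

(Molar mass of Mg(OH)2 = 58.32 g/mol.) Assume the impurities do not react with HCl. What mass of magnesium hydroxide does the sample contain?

0.4332 g

n(HCl) added = 0.02426 × 1.073 = 0.02603 mol
n(NaOH) used in back-titration = 0.03545 × 0.3152 = 0.01117 mol
n(HCl) left over = 0.01117 mol (1:1 ratio)
n(HCl) consumed by analyte = 0.02603 − 0.01117 = 0.01486 mol
From the 1:2 ratio, n(Mg(OH)2) = 1/2 × 0.01486 = 7.429 × 10^-3 mol
mass of Mg(OH)2 = 7.429 × 10^-3 × 58.32 = 0.4332 g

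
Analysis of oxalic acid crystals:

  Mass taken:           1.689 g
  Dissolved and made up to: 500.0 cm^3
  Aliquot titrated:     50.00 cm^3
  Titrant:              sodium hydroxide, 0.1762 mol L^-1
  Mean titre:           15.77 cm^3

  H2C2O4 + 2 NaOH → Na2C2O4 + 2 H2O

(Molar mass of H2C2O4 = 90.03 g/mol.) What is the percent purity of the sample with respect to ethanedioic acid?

n(NaOH) per titration = 0.01577 × 0.1762 = 2.779 × 10^-3 mol
From the 1:2 ratio, n(H2C2O4) in each aliquot = 1/2 × 2.779 × 10^-3 = 1.389 × 10^-3 mol
n(H2C2O4) in the whole flask = 1.389 × 10^-3 × 500.0/50.00 = 0.01389 mol
mass of H2C2O4 = 0.01389 × 90.03 = 1.251 g
% H2C2O4 = 1.251 / 1.689 × 100 = 74.06 %

74.06 %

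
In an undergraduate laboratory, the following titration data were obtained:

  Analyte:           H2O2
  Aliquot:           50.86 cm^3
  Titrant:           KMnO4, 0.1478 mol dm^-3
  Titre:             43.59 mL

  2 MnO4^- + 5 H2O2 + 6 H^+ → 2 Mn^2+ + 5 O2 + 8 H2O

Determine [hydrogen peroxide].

n(KMnO4) = 0.04359 L × 0.1478 mol/L = 6.443 × 10^-3 mol
From the 5:2 mole ratio, n(H2O2) = 5/2 × 6.443 × 10^-3 = 0.01611 mol
[H2O2] = 0.01611 mol / 0.05086 L = 0.3167 mol/L

0.3167 mol/L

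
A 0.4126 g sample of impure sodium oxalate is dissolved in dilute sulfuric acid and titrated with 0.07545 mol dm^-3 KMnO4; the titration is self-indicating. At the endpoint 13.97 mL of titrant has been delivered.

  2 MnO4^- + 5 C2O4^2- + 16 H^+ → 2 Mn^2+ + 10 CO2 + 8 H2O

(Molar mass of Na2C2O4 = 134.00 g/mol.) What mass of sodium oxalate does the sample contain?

n(KMnO4) = 0.01397 L × 0.07545 mol/L = 1.054 × 10^-3 mol
From the 5:2 ratio, n(Na2C2O4) = 5/2 × 1.054 × 10^-3 = 2.635 × 10^-3 mol
mass of Na2C2O4 = 2.635 × 10^-3 × 134.00 g/mol = 0.3531 g

0.3531 g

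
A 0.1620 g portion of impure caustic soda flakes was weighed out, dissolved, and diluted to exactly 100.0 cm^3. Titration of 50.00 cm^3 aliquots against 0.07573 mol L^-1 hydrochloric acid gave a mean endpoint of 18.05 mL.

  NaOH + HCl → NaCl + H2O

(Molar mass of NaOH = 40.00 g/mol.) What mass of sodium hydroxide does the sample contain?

0.1094 g

n(HCl) per titration = 0.01805 × 0.07573 = 1.367 × 10^-3 mol
n(NaOH) in each aliquot = 1.367 × 10^-3 mol (1:1 ratio)
n(NaOH) in the whole flask = 1.367 × 10^-3 × 100.0/50.00 = 2.734 × 10^-3 mol
mass of NaOH = 2.734 × 10^-3 × 40.00 = 0.1094 g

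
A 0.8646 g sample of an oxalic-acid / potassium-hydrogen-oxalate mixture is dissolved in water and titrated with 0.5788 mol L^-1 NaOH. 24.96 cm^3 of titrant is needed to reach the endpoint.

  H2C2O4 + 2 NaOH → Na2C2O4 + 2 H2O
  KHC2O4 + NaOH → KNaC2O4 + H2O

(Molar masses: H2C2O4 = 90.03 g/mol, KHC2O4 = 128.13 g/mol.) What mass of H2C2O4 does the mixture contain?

0.5343 g

n(NaOH) = 0.02496 × 0.5788 = 0.01445 mol
Let x = n(H2C2O4), y = n(KHC2O4).
Titrant: 2x + 1y = 0.01445;  mass: 90.03x + 128.13y = 0.8646
Solving, x = 5.934 × 10^-3 mol, y = 2.578 × 10^-3 mol
mass of H2C2O4 = 5.934 × 10^-3 × 90.03 = 0.5343 g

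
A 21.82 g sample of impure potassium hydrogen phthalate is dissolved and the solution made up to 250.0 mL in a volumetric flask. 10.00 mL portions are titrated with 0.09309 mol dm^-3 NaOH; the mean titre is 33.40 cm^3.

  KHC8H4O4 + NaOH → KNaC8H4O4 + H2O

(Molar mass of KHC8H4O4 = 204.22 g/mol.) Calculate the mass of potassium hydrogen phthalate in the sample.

n(NaOH) per titration = 0.03340 × 0.09309 = 3.109 × 10^-3 mol
n(KHC8H4O4) in each aliquot = 3.109 × 10^-3 mol (1:1 ratio)
n(KHC8H4O4) in the whole flask = 3.109 × 10^-3 × 250.0/10.00 = 0.07773 mol
mass of KHC8H4O4 = 0.07773 × 204.22 = 15.87 g

15.87 g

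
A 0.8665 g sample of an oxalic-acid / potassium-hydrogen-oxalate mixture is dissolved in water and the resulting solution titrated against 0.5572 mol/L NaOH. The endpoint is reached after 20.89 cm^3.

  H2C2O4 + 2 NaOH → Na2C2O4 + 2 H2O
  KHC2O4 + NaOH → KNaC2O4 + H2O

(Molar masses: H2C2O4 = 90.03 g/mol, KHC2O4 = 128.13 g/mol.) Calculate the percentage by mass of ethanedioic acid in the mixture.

n(NaOH) = 0.02089 × 0.5572 = 0.01164 mol
Let x = n(H2C2O4), y = n(KHC2O4).
Titrant: 2x + 1y = 0.01164;  mass: 90.03x + 128.13y = 0.8665
Solving, x = 3.759 × 10^-3 mol, y = 4.121 × 10^-3 mol
mass of H2C2O4 = 3.759 × 10^-3 × 90.03 = 0.3385 g
% H2C2O4 = 0.3385 / 0.8665 × 100 = 39.06 %

39.06 %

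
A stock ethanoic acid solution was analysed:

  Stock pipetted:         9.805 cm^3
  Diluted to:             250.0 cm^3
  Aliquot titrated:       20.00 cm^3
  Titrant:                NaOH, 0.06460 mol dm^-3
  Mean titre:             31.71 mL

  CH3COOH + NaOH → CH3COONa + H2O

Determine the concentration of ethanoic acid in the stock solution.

2.612 mol/L

n(NaOH) = 0.03171 × 0.06460 = 2.048 × 10^-3 mol
n(CH3COOH) in the aliquot = 2.048 × 10^-3 mol (1:1 ratio)
[CH3COOH]_dilute = 2.048 × 10^-3 / 0.02000 = 0.1024 mol/L
Dilution factor = 250.0 / 9.805 = 25.50
[CH3COOH]_stock = 0.1024 × 25.50 = 2.612 mol/L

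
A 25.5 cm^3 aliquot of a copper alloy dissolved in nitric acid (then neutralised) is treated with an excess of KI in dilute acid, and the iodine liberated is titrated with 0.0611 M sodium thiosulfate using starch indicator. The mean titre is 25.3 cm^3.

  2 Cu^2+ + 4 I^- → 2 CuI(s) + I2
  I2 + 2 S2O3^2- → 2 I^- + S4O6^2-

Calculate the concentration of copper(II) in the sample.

0.0606 M

n(S2O3^2-) = 0.0253 × 0.0611 = 1.55 × 10^-3 mol
n(I2) = n(S2O3^2-)/2 = 7.73 × 10^-4 mol
From the 2:1 ratio, n(Cu2+) in the aliquot = 2/1 × 7.73 × 10^-4 = 1.55 × 10^-3 mol
[Cu2+] = 1.55 × 10^-3 / 0.0255 = 0.0606 mol/L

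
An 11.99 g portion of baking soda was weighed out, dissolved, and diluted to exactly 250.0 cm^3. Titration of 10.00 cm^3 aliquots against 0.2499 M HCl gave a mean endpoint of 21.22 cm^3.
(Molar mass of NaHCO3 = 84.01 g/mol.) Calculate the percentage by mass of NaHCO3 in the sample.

92.89 %

NaHCO3 + HCl → NaCl + H2O + CO2
n(HCl) per titration = 0.02122 × 0.2499 = 5.303 × 10^-3 mol
n(NaHCO3) in each aliquot = 5.303 × 10^-3 mol (1:1 ratio)
n(NaHCO3) in the whole flask = 5.303 × 10^-3 × 250.0/10.00 = 0.1326 mol
mass of NaHCO3 = 0.1326 × 84.01 = 11.14 g
% NaHCO3 = 11.14 / 11.99 × 100 = 92.89 %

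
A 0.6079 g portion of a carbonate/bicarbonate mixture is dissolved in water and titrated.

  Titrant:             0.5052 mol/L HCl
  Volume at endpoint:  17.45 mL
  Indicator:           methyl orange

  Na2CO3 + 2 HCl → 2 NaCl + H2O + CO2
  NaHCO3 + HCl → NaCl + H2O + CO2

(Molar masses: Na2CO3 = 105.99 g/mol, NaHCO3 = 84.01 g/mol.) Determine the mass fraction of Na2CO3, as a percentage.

37.30 %

n(HCl) = 0.01745 × 0.5052 = 8.816 × 10^-3 mol
Let x = n(Na2CO3), y = n(NaHCO3).
Titrant: 2x + 1y = 8.816 × 10^-3;  mass: 105.99x + 84.01y = 0.6079
Solving, x = 2.139 × 10^-3 mol, y = 4.537 × 10^-3 mol
mass of Na2CO3 = 2.139 × 10^-3 × 105.99 = 0.2268 g
% Na2CO3 = 0.2268 / 0.6079 × 100 = 37.30 %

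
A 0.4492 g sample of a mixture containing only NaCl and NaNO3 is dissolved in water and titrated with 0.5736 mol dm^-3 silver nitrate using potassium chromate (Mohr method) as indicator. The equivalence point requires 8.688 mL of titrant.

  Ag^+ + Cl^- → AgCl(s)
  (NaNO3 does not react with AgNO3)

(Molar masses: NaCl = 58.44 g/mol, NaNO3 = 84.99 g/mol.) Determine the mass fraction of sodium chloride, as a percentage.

64.83 %

n(AgNO3) = 0.008688 × 0.5736 = 4.983 × 10^-3 mol
Let x = n(NaCl), y = n(NaNO3).
Titrant: 1x = 4.983 × 10^-3;  mass: 58.44x + 84.99y = 0.4492
Solving, x = 4.983 × 10^-3 mol, y = 1.859 × 10^-3 mol
mass of NaCl = 4.983 × 10^-3 × 58.44 = 0.2912 g
% NaCl = 0.2912 / 0.4492 × 100 = 64.83 %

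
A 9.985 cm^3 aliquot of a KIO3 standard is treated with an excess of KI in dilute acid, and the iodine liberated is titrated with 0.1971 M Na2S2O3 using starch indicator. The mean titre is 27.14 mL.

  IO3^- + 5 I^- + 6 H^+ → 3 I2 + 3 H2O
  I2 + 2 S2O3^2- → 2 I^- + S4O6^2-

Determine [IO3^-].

n(S2O3^2-) = 0.02714 × 0.1971 = 5.349 × 10^-3 mol
n(I2) = n(S2O3^2-)/2 = 2.675 × 10^-3 mol
From the 1:3 ratio, n(IO3^-) in the aliquot = 1/3 × 2.675 × 10^-3 = 8.915 × 10^-4 mol
[IO3^-] = 8.915 × 10^-4 / 0.009985 = 0.08929 mol/L

0.08929 M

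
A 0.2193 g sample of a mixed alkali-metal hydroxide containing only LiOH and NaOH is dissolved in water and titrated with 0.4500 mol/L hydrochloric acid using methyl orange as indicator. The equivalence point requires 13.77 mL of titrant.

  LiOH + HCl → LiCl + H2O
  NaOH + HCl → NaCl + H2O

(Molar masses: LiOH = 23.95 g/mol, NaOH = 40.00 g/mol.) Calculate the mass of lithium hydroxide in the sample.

n(HCl) = 0.01377 × 0.4500 = 6.197 × 10^-3 mol
Let x = n(LiOH), y = n(NaOH).
Titrant: 1x + 1y = 6.197 × 10^-3;  mass: 23.95x + 40.00y = 0.2193
Solving, x = 1.779 × 10^-3 mol, y = 4.417 × 10^-3 mol
mass of LiOH = 1.779 × 10^-3 × 23.95 = 0.04262 g

0.04262 g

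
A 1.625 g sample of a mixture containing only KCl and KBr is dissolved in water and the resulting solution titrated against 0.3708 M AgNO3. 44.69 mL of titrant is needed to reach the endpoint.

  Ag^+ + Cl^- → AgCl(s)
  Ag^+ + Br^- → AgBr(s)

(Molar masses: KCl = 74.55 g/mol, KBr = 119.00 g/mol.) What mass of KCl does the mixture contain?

0.5819 g

n(AgNO3) = 0.04469 × 0.3708 = 0.01657 mol
Let x = n(KCl), y = n(KBr).
Titrant: 1x + 1y = 0.01657;  mass: 74.55x + 119.00y = 1.625
Solving, x = 7.806 × 10^-3 mol, y = 8.766 × 10^-3 mol
mass of KCl = 7.806 × 10^-3 × 74.55 = 0.5819 g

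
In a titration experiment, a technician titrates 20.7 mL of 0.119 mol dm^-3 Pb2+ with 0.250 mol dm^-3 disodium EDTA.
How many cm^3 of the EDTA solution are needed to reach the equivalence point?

Pb^2+ + EDTA^4- → [Pb(EDTA)]^2-
n(Pb2+) = 0.0207 L × 0.119 mol/L = 2.46 × 10^-3 mol
n(EDTA) = 2.46 × 10^-3 mol (1:1 stoichiometry)
V(EDTA) = 2.46 × 10^-3 mol / 0.250 mol/L = 0.00985 L = 9.85 mL

9.85 mL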